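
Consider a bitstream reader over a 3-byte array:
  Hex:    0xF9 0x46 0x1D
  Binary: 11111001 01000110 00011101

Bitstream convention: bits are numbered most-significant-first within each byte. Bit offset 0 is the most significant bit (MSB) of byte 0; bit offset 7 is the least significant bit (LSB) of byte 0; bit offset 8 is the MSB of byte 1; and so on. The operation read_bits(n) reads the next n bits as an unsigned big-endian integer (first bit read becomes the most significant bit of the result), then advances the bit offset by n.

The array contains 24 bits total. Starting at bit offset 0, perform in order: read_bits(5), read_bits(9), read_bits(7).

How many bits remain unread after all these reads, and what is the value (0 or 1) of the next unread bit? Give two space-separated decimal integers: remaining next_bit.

Answer: 3 1

Derivation:
Read 1: bits[0:5] width=5 -> value=31 (bin 11111); offset now 5 = byte 0 bit 5; 19 bits remain
Read 2: bits[5:14] width=9 -> value=81 (bin 001010001); offset now 14 = byte 1 bit 6; 10 bits remain
Read 3: bits[14:21] width=7 -> value=67 (bin 1000011); offset now 21 = byte 2 bit 5; 3 bits remain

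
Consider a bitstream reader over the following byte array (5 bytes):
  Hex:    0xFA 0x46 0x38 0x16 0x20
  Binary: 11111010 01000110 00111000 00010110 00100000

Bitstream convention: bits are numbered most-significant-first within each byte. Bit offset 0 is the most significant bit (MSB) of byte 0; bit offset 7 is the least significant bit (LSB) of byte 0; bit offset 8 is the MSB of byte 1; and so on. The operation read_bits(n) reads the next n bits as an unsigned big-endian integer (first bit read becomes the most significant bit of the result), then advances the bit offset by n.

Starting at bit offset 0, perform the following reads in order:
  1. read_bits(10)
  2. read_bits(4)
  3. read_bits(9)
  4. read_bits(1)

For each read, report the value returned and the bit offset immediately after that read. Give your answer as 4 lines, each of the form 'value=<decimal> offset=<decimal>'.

Answer: value=1001 offset=10
value=1 offset=14
value=284 offset=23
value=0 offset=24

Derivation:
Read 1: bits[0:10] width=10 -> value=1001 (bin 1111101001); offset now 10 = byte 1 bit 2; 30 bits remain
Read 2: bits[10:14] width=4 -> value=1 (bin 0001); offset now 14 = byte 1 bit 6; 26 bits remain
Read 3: bits[14:23] width=9 -> value=284 (bin 100011100); offset now 23 = byte 2 bit 7; 17 bits remain
Read 4: bits[23:24] width=1 -> value=0 (bin 0); offset now 24 = byte 3 bit 0; 16 bits remain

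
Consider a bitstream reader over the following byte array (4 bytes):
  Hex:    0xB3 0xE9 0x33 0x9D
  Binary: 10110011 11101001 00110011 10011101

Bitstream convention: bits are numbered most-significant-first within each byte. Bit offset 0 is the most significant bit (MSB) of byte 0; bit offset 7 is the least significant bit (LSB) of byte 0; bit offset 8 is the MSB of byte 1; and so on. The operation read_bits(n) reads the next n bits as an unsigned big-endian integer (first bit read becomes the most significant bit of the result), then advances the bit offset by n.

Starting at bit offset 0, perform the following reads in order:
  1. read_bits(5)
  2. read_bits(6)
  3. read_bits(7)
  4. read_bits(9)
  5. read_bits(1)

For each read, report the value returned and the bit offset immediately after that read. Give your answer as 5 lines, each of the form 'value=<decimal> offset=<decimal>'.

Read 1: bits[0:5] width=5 -> value=22 (bin 10110); offset now 5 = byte 0 bit 5; 27 bits remain
Read 2: bits[5:11] width=6 -> value=31 (bin 011111); offset now 11 = byte 1 bit 3; 21 bits remain
Read 3: bits[11:18] width=7 -> value=36 (bin 0100100); offset now 18 = byte 2 bit 2; 14 bits remain
Read 4: bits[18:27] width=9 -> value=412 (bin 110011100); offset now 27 = byte 3 bit 3; 5 bits remain
Read 5: bits[27:28] width=1 -> value=1 (bin 1); offset now 28 = byte 3 bit 4; 4 bits remain

Answer: value=22 offset=5
value=31 offset=11
value=36 offset=18
value=412 offset=27
value=1 offset=28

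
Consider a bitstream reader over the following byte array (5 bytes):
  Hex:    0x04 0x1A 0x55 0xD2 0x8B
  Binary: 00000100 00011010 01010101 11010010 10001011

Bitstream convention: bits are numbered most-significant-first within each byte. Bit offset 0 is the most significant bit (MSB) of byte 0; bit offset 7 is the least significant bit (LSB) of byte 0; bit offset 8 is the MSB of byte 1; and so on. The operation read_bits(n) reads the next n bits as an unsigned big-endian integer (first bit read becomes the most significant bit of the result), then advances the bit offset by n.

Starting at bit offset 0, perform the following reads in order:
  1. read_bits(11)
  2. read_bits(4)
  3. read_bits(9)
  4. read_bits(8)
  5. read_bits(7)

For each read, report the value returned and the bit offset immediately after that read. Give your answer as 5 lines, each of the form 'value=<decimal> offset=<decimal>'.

Answer: value=32 offset=11
value=13 offset=15
value=85 offset=24
value=210 offset=32
value=69 offset=39

Derivation:
Read 1: bits[0:11] width=11 -> value=32 (bin 00000100000); offset now 11 = byte 1 bit 3; 29 bits remain
Read 2: bits[11:15] width=4 -> value=13 (bin 1101); offset now 15 = byte 1 bit 7; 25 bits remain
Read 3: bits[15:24] width=9 -> value=85 (bin 001010101); offset now 24 = byte 3 bit 0; 16 bits remain
Read 4: bits[24:32] width=8 -> value=210 (bin 11010010); offset now 32 = byte 4 bit 0; 8 bits remain
Read 5: bits[32:39] width=7 -> value=69 (bin 1000101); offset now 39 = byte 4 bit 7; 1 bits remain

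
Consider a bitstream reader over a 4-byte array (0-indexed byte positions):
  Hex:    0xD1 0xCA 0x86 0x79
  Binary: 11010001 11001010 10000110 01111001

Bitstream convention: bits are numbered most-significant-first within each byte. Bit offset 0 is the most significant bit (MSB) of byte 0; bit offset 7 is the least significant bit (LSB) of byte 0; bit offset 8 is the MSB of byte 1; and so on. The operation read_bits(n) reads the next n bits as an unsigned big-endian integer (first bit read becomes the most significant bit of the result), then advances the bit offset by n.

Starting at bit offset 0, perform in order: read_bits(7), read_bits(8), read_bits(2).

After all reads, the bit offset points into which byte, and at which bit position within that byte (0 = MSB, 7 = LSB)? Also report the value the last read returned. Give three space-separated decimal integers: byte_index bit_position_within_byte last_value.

Read 1: bits[0:7] width=7 -> value=104 (bin 1101000); offset now 7 = byte 0 bit 7; 25 bits remain
Read 2: bits[7:15] width=8 -> value=229 (bin 11100101); offset now 15 = byte 1 bit 7; 17 bits remain
Read 3: bits[15:17] width=2 -> value=1 (bin 01); offset now 17 = byte 2 bit 1; 15 bits remain

Answer: 2 1 1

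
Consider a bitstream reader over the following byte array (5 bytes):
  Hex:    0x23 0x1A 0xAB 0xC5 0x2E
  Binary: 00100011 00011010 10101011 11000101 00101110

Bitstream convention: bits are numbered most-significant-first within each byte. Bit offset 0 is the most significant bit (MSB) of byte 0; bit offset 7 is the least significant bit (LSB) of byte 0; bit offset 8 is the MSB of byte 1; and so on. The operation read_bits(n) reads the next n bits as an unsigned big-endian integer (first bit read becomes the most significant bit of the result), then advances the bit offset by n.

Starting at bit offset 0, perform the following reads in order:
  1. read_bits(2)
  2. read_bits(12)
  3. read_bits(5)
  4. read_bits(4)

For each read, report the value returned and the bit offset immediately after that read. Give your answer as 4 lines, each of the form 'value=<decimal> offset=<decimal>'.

Read 1: bits[0:2] width=2 -> value=0 (bin 00); offset now 2 = byte 0 bit 2; 38 bits remain
Read 2: bits[2:14] width=12 -> value=2246 (bin 100011000110); offset now 14 = byte 1 bit 6; 26 bits remain
Read 3: bits[14:19] width=5 -> value=21 (bin 10101); offset now 19 = byte 2 bit 3; 21 bits remain
Read 4: bits[19:23] width=4 -> value=5 (bin 0101); offset now 23 = byte 2 bit 7; 17 bits remain

Answer: value=0 offset=2
value=2246 offset=14
value=21 offset=19
value=5 offset=23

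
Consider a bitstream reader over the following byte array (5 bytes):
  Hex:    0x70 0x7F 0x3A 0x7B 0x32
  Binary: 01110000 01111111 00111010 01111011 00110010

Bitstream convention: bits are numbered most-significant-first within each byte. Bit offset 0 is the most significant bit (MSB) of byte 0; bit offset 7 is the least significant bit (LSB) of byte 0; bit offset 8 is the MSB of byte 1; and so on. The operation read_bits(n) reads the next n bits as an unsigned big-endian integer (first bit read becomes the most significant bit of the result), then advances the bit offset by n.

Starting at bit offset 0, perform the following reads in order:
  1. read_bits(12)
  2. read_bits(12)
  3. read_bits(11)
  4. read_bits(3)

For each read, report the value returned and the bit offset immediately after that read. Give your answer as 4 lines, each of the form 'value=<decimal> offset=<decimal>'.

Answer: value=1799 offset=12
value=3898 offset=24
value=985 offset=35
value=4 offset=38

Derivation:
Read 1: bits[0:12] width=12 -> value=1799 (bin 011100000111); offset now 12 = byte 1 bit 4; 28 bits remain
Read 2: bits[12:24] width=12 -> value=3898 (bin 111100111010); offset now 24 = byte 3 bit 0; 16 bits remain
Read 3: bits[24:35] width=11 -> value=985 (bin 01111011001); offset now 35 = byte 4 bit 3; 5 bits remain
Read 4: bits[35:38] width=3 -> value=4 (bin 100); offset now 38 = byte 4 bit 6; 2 bits remain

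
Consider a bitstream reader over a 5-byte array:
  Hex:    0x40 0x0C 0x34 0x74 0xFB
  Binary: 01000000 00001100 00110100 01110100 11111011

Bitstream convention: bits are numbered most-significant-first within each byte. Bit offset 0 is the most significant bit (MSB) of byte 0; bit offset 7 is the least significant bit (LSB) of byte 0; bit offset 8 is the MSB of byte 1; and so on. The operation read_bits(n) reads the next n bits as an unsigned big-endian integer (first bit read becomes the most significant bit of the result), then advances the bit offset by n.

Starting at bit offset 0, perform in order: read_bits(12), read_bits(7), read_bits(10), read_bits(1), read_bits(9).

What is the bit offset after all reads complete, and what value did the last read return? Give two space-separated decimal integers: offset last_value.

Answer: 39 125

Derivation:
Read 1: bits[0:12] width=12 -> value=1024 (bin 010000000000); offset now 12 = byte 1 bit 4; 28 bits remain
Read 2: bits[12:19] width=7 -> value=97 (bin 1100001); offset now 19 = byte 2 bit 3; 21 bits remain
Read 3: bits[19:29] width=10 -> value=654 (bin 1010001110); offset now 29 = byte 3 bit 5; 11 bits remain
Read 4: bits[29:30] width=1 -> value=1 (bin 1); offset now 30 = byte 3 bit 6; 10 bits remain
Read 5: bits[30:39] width=9 -> value=125 (bin 001111101); offset now 39 = byte 4 bit 7; 1 bits remain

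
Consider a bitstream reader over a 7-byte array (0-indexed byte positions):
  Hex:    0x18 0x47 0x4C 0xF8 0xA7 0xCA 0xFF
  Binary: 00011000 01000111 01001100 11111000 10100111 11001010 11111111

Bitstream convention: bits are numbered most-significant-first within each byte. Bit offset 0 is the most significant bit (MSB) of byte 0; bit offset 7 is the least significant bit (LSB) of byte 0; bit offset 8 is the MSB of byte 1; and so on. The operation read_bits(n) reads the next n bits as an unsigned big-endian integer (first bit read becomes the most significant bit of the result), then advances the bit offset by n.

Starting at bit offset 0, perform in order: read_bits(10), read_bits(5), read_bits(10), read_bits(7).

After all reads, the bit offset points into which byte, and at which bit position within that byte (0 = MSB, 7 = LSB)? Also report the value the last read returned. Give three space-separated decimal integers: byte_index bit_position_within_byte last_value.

Answer: 4 0 120

Derivation:
Read 1: bits[0:10] width=10 -> value=97 (bin 0001100001); offset now 10 = byte 1 bit 2; 46 bits remain
Read 2: bits[10:15] width=5 -> value=3 (bin 00011); offset now 15 = byte 1 bit 7; 41 bits remain
Read 3: bits[15:25] width=10 -> value=665 (bin 1010011001); offset now 25 = byte 3 bit 1; 31 bits remain
Read 4: bits[25:32] width=7 -> value=120 (bin 1111000); offset now 32 = byte 4 bit 0; 24 bits remain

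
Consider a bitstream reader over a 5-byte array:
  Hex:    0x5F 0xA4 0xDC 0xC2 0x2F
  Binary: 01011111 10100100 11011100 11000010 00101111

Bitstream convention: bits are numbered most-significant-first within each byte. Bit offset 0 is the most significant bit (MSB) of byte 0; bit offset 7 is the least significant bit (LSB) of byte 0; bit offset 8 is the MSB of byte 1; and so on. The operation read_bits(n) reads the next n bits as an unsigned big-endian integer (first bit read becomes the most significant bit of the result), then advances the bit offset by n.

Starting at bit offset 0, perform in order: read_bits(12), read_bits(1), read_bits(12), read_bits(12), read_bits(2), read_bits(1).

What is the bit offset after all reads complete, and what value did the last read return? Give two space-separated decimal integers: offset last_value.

Answer: 40 1

Derivation:
Read 1: bits[0:12] width=12 -> value=1530 (bin 010111111010); offset now 12 = byte 1 bit 4; 28 bits remain
Read 2: bits[12:13] width=1 -> value=0 (bin 0); offset now 13 = byte 1 bit 5; 27 bits remain
Read 3: bits[13:25] width=12 -> value=2489 (bin 100110111001); offset now 25 = byte 3 bit 1; 15 bits remain
Read 4: bits[25:37] width=12 -> value=2117 (bin 100001000101); offset now 37 = byte 4 bit 5; 3 bits remain
Read 5: bits[37:39] width=2 -> value=3 (bin 11); offset now 39 = byte 4 bit 7; 1 bits remain
Read 6: bits[39:40] width=1 -> value=1 (bin 1); offset now 40 = byte 5 bit 0; 0 bits remain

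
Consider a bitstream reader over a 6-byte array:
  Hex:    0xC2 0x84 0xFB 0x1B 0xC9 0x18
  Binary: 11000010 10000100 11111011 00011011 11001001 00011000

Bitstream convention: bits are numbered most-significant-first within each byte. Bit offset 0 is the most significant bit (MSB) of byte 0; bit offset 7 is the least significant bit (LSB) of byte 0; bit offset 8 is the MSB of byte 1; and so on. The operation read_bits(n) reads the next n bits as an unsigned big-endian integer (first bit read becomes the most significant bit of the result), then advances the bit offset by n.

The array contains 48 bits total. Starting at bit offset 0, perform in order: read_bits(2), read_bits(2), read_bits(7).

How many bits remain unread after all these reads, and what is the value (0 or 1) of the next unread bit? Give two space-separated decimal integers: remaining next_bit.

Answer: 37 0

Derivation:
Read 1: bits[0:2] width=2 -> value=3 (bin 11); offset now 2 = byte 0 bit 2; 46 bits remain
Read 2: bits[2:4] width=2 -> value=0 (bin 00); offset now 4 = byte 0 bit 4; 44 bits remain
Read 3: bits[4:11] width=7 -> value=20 (bin 0010100); offset now 11 = byte 1 bit 3; 37 bits remain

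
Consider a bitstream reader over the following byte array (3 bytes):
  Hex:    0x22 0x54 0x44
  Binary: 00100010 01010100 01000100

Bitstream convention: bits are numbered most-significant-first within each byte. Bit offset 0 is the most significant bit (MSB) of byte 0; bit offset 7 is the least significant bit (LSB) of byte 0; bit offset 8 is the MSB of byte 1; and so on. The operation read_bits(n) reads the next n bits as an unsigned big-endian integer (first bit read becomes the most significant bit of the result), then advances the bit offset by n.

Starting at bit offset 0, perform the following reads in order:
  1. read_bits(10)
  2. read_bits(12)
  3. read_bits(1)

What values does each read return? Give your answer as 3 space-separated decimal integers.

Read 1: bits[0:10] width=10 -> value=137 (bin 0010001001); offset now 10 = byte 1 bit 2; 14 bits remain
Read 2: bits[10:22] width=12 -> value=1297 (bin 010100010001); offset now 22 = byte 2 bit 6; 2 bits remain
Read 3: bits[22:23] width=1 -> value=0 (bin 0); offset now 23 = byte 2 bit 7; 1 bits remain

Answer: 137 1297 0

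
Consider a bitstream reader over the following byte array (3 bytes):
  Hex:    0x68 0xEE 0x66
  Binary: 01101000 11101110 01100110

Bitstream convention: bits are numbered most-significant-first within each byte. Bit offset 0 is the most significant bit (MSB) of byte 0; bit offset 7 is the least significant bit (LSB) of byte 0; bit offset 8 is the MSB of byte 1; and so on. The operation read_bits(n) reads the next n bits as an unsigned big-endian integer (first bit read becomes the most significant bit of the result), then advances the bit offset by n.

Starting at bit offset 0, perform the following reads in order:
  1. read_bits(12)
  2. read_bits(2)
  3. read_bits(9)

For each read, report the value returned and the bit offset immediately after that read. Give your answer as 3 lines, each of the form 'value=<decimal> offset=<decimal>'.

Answer: value=1678 offset=12
value=3 offset=14
value=307 offset=23

Derivation:
Read 1: bits[0:12] width=12 -> value=1678 (bin 011010001110); offset now 12 = byte 1 bit 4; 12 bits remain
Read 2: bits[12:14] width=2 -> value=3 (bin 11); offset now 14 = byte 1 bit 6; 10 bits remain
Read 3: bits[14:23] width=9 -> value=307 (bin 100110011); offset now 23 = byte 2 bit 7; 1 bits remain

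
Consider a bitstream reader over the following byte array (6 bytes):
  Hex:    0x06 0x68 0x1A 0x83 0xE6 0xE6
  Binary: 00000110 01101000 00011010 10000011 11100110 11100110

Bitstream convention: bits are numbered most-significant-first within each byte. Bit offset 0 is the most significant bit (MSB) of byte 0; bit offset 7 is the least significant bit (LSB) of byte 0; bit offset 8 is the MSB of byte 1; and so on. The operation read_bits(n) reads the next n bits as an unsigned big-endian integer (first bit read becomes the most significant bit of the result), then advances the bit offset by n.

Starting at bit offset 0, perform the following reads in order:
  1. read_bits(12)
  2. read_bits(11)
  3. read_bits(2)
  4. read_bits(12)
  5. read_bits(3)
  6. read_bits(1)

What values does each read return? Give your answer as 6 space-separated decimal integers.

Answer: 102 1037 1 124 6 1

Derivation:
Read 1: bits[0:12] width=12 -> value=102 (bin 000001100110); offset now 12 = byte 1 bit 4; 36 bits remain
Read 2: bits[12:23] width=11 -> value=1037 (bin 10000001101); offset now 23 = byte 2 bit 7; 25 bits remain
Read 3: bits[23:25] width=2 -> value=1 (bin 01); offset now 25 = byte 3 bit 1; 23 bits remain
Read 4: bits[25:37] width=12 -> value=124 (bin 000001111100); offset now 37 = byte 4 bit 5; 11 bits remain
Read 5: bits[37:40] width=3 -> value=6 (bin 110); offset now 40 = byte 5 bit 0; 8 bits remain
Read 6: bits[40:41] width=1 -> value=1 (bin 1); offset now 41 = byte 5 bit 1; 7 bits remain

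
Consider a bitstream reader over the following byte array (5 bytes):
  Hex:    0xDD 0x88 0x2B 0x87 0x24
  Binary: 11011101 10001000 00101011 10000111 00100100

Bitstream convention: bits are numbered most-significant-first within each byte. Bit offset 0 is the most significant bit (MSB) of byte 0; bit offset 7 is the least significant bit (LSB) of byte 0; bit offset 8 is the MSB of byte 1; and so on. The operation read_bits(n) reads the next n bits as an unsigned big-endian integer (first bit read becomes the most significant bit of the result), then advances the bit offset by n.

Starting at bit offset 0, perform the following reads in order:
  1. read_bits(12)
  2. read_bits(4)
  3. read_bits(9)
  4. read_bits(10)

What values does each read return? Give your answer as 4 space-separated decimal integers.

Answer: 3544 8 87 57

Derivation:
Read 1: bits[0:12] width=12 -> value=3544 (bin 110111011000); offset now 12 = byte 1 bit 4; 28 bits remain
Read 2: bits[12:16] width=4 -> value=8 (bin 1000); offset now 16 = byte 2 bit 0; 24 bits remain
Read 3: bits[16:25] width=9 -> value=87 (bin 001010111); offset now 25 = byte 3 bit 1; 15 bits remain
Read 4: bits[25:35] width=10 -> value=57 (bin 0000111001); offset now 35 = byte 4 bit 3; 5 bits remain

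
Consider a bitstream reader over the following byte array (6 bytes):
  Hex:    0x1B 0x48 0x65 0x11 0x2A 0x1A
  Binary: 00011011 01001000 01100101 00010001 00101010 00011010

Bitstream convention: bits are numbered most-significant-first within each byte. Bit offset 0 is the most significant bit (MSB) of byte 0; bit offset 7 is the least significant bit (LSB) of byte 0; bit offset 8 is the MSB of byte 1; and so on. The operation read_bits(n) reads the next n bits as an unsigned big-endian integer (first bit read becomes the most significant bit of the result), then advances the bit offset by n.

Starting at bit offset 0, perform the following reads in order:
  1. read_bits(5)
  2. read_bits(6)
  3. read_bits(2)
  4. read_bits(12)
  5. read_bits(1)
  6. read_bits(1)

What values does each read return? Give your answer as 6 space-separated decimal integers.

Answer: 3 26 1 202 0 0

Derivation:
Read 1: bits[0:5] width=5 -> value=3 (bin 00011); offset now 5 = byte 0 bit 5; 43 bits remain
Read 2: bits[5:11] width=6 -> value=26 (bin 011010); offset now 11 = byte 1 bit 3; 37 bits remain
Read 3: bits[11:13] width=2 -> value=1 (bin 01); offset now 13 = byte 1 bit 5; 35 bits remain
Read 4: bits[13:25] width=12 -> value=202 (bin 000011001010); offset now 25 = byte 3 bit 1; 23 bits remain
Read 5: bits[25:26] width=1 -> value=0 (bin 0); offset now 26 = byte 3 bit 2; 22 bits remain
Read 6: bits[26:27] width=1 -> value=0 (bin 0); offset now 27 = byte 3 bit 3; 21 bits remain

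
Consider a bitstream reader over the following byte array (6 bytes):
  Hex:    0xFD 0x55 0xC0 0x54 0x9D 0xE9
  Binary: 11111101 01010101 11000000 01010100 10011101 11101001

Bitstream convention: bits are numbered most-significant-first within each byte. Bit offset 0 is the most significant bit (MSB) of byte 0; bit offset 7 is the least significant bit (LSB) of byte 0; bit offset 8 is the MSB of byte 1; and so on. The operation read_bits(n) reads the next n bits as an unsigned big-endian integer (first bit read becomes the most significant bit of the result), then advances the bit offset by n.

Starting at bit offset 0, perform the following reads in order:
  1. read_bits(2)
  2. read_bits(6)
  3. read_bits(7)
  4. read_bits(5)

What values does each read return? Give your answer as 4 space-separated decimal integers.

Answer: 3 61 42 28

Derivation:
Read 1: bits[0:2] width=2 -> value=3 (bin 11); offset now 2 = byte 0 bit 2; 46 bits remain
Read 2: bits[2:8] width=6 -> value=61 (bin 111101); offset now 8 = byte 1 bit 0; 40 bits remain
Read 3: bits[8:15] width=7 -> value=42 (bin 0101010); offset now 15 = byte 1 bit 7; 33 bits remain
Read 4: bits[15:20] width=5 -> value=28 (bin 11100); offset now 20 = byte 2 bit 4; 28 bits remain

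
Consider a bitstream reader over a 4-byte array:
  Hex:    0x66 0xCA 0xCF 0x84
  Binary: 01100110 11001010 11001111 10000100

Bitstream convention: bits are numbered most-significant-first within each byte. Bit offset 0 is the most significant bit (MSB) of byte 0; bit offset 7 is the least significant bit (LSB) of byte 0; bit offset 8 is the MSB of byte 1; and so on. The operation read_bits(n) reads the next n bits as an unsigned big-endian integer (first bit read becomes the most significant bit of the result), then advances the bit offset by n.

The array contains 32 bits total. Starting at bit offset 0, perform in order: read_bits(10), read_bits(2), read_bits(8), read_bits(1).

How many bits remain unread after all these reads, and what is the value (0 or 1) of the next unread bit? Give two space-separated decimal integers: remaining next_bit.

Answer: 11 1

Derivation:
Read 1: bits[0:10] width=10 -> value=411 (bin 0110011011); offset now 10 = byte 1 bit 2; 22 bits remain
Read 2: bits[10:12] width=2 -> value=0 (bin 00); offset now 12 = byte 1 bit 4; 20 bits remain
Read 3: bits[12:20] width=8 -> value=172 (bin 10101100); offset now 20 = byte 2 bit 4; 12 bits remain
Read 4: bits[20:21] width=1 -> value=1 (bin 1); offset now 21 = byte 2 bit 5; 11 bits remain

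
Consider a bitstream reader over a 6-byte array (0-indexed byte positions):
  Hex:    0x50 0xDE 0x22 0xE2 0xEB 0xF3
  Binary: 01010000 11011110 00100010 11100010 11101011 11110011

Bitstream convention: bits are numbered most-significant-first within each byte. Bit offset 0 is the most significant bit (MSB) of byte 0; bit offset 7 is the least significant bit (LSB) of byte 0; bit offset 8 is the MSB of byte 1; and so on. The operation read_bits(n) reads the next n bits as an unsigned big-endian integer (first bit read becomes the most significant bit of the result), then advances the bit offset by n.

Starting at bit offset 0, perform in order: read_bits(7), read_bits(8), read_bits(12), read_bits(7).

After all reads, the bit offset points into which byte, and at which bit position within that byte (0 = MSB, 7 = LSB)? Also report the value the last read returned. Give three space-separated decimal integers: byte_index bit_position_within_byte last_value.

Answer: 4 2 11

Derivation:
Read 1: bits[0:7] width=7 -> value=40 (bin 0101000); offset now 7 = byte 0 bit 7; 41 bits remain
Read 2: bits[7:15] width=8 -> value=111 (bin 01101111); offset now 15 = byte 1 bit 7; 33 bits remain
Read 3: bits[15:27] width=12 -> value=279 (bin 000100010111); offset now 27 = byte 3 bit 3; 21 bits remain
Read 4: bits[27:34] width=7 -> value=11 (bin 0001011); offset now 34 = byte 4 bit 2; 14 bits remain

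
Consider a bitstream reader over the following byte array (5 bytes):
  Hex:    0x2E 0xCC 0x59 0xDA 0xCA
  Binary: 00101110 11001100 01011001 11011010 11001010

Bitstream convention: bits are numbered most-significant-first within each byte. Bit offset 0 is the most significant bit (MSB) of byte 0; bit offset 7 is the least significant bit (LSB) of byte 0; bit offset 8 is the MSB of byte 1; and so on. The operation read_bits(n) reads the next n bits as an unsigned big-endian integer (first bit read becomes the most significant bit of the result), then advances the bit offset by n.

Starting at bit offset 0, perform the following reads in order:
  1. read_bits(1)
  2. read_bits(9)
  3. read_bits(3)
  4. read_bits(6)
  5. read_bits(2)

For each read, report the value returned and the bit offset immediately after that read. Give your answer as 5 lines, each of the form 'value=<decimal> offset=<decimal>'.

Read 1: bits[0:1] width=1 -> value=0 (bin 0); offset now 1 = byte 0 bit 1; 39 bits remain
Read 2: bits[1:10] width=9 -> value=187 (bin 010111011); offset now 10 = byte 1 bit 2; 30 bits remain
Read 3: bits[10:13] width=3 -> value=1 (bin 001); offset now 13 = byte 1 bit 5; 27 bits remain
Read 4: bits[13:19] width=6 -> value=34 (bin 100010); offset now 19 = byte 2 bit 3; 21 bits remain
Read 5: bits[19:21] width=2 -> value=3 (bin 11); offset now 21 = byte 2 bit 5; 19 bits remain

Answer: value=0 offset=1
value=187 offset=10
value=1 offset=13
value=34 offset=19
value=3 offset=21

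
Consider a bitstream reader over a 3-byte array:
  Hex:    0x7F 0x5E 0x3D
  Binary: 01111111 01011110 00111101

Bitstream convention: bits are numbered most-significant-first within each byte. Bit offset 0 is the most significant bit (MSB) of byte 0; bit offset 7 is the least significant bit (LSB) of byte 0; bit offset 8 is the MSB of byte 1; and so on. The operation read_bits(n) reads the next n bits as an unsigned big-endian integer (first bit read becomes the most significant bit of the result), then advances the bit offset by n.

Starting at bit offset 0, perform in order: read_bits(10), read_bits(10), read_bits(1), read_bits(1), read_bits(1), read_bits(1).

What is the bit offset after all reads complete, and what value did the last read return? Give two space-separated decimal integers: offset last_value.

Read 1: bits[0:10] width=10 -> value=509 (bin 0111111101); offset now 10 = byte 1 bit 2; 14 bits remain
Read 2: bits[10:20] width=10 -> value=483 (bin 0111100011); offset now 20 = byte 2 bit 4; 4 bits remain
Read 3: bits[20:21] width=1 -> value=1 (bin 1); offset now 21 = byte 2 bit 5; 3 bits remain
Read 4: bits[21:22] width=1 -> value=1 (bin 1); offset now 22 = byte 2 bit 6; 2 bits remain
Read 5: bits[22:23] width=1 -> value=0 (bin 0); offset now 23 = byte 2 bit 7; 1 bits remain
Read 6: bits[23:24] width=1 -> value=1 (bin 1); offset now 24 = byte 3 bit 0; 0 bits remain

Answer: 24 1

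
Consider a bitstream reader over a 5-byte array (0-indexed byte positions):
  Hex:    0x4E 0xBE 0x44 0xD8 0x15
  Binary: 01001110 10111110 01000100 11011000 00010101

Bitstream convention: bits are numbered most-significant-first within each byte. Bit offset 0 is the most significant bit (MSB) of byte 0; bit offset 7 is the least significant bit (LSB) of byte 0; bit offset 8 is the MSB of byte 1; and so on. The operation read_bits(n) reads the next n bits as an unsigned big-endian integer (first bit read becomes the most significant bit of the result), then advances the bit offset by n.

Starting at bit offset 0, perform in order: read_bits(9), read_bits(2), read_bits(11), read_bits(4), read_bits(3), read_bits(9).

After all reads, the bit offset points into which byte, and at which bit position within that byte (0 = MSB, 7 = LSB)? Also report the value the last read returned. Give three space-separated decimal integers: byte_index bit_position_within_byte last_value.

Read 1: bits[0:9] width=9 -> value=157 (bin 010011101); offset now 9 = byte 1 bit 1; 31 bits remain
Read 2: bits[9:11] width=2 -> value=1 (bin 01); offset now 11 = byte 1 bit 3; 29 bits remain
Read 3: bits[11:22] width=11 -> value=1937 (bin 11110010001); offset now 22 = byte 2 bit 6; 18 bits remain
Read 4: bits[22:26] width=4 -> value=3 (bin 0011); offset now 26 = byte 3 bit 2; 14 bits remain
Read 5: bits[26:29] width=3 -> value=3 (bin 011); offset now 29 = byte 3 bit 5; 11 bits remain
Read 6: bits[29:38] width=9 -> value=5 (bin 000000101); offset now 38 = byte 4 bit 6; 2 bits remain

Answer: 4 6 5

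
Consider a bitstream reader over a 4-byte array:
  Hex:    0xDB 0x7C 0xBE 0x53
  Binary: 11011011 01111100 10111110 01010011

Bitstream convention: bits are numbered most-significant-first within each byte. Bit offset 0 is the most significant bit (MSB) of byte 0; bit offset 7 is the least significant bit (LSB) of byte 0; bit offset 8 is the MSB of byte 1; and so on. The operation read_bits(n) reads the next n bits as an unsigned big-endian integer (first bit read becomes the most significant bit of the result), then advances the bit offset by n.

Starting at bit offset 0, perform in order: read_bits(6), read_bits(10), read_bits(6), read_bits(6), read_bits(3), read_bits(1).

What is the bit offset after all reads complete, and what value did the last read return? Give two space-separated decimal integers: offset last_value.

Read 1: bits[0:6] width=6 -> value=54 (bin 110110); offset now 6 = byte 0 bit 6; 26 bits remain
Read 2: bits[6:16] width=10 -> value=892 (bin 1101111100); offset now 16 = byte 2 bit 0; 16 bits remain
Read 3: bits[16:22] width=6 -> value=47 (bin 101111); offset now 22 = byte 2 bit 6; 10 bits remain
Read 4: bits[22:28] width=6 -> value=37 (bin 100101); offset now 28 = byte 3 bit 4; 4 bits remain
Read 5: bits[28:31] width=3 -> value=1 (bin 001); offset now 31 = byte 3 bit 7; 1 bits remain
Read 6: bits[31:32] width=1 -> value=1 (bin 1); offset now 32 = byte 4 bit 0; 0 bits remain

Answer: 32 1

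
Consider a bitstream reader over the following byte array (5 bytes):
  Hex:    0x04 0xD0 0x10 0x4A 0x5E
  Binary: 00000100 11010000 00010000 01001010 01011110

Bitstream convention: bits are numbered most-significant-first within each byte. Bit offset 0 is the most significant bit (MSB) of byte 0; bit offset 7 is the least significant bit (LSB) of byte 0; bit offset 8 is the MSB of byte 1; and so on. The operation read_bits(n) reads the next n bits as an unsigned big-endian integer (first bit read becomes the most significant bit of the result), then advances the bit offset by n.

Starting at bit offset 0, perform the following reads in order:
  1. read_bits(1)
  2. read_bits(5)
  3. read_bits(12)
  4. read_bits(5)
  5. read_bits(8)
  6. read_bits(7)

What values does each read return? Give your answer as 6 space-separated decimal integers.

Answer: 0 1 832 8 37 23

Derivation:
Read 1: bits[0:1] width=1 -> value=0 (bin 0); offset now 1 = byte 0 bit 1; 39 bits remain
Read 2: bits[1:6] width=5 -> value=1 (bin 00001); offset now 6 = byte 0 bit 6; 34 bits remain
Read 3: bits[6:18] width=12 -> value=832 (bin 001101000000); offset now 18 = byte 2 bit 2; 22 bits remain
Read 4: bits[18:23] width=5 -> value=8 (bin 01000); offset now 23 = byte 2 bit 7; 17 bits remain
Read 5: bits[23:31] width=8 -> value=37 (bin 00100101); offset now 31 = byte 3 bit 7; 9 bits remain
Read 6: bits[31:38] width=7 -> value=23 (bin 0010111); offset now 38 = byte 4 bit 6; 2 bits remain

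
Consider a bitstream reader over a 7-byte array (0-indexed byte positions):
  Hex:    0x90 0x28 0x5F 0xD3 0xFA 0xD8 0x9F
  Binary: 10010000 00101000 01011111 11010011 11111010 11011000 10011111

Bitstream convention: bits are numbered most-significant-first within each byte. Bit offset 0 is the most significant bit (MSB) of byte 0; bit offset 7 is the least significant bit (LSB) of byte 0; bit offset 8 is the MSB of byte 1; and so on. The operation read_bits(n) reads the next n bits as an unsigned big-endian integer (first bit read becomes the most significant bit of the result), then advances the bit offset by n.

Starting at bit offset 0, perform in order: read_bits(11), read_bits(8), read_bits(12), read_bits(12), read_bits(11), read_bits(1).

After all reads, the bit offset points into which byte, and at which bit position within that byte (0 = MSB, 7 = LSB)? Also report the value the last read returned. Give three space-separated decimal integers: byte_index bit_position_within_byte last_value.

Read 1: bits[0:11] width=11 -> value=1153 (bin 10010000001); offset now 11 = byte 1 bit 3; 45 bits remain
Read 2: bits[11:19] width=8 -> value=66 (bin 01000010); offset now 19 = byte 2 bit 3; 37 bits remain
Read 3: bits[19:31] width=12 -> value=4073 (bin 111111101001); offset now 31 = byte 3 bit 7; 25 bits remain
Read 4: bits[31:43] width=12 -> value=4054 (bin 111111010110); offset now 43 = byte 5 bit 3; 13 bits remain
Read 5: bits[43:54] width=11 -> value=1575 (bin 11000100111); offset now 54 = byte 6 bit 6; 2 bits remain
Read 6: bits[54:55] width=1 -> value=1 (bin 1); offset now 55 = byte 6 bit 7; 1 bits remain

Answer: 6 7 1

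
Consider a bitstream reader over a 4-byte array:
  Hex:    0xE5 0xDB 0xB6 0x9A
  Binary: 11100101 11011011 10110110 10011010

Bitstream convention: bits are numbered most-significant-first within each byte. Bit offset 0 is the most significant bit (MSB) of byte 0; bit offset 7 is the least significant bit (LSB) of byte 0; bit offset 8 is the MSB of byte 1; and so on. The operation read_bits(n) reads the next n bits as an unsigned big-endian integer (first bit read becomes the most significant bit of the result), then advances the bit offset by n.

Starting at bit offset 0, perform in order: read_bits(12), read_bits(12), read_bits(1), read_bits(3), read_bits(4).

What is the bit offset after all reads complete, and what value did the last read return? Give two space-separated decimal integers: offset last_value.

Answer: 32 10

Derivation:
Read 1: bits[0:12] width=12 -> value=3677 (bin 111001011101); offset now 12 = byte 1 bit 4; 20 bits remain
Read 2: bits[12:24] width=12 -> value=2998 (bin 101110110110); offset now 24 = byte 3 bit 0; 8 bits remain
Read 3: bits[24:25] width=1 -> value=1 (bin 1); offset now 25 = byte 3 bit 1; 7 bits remain
Read 4: bits[25:28] width=3 -> value=1 (bin 001); offset now 28 = byte 3 bit 4; 4 bits remain
Read 5: bits[28:32] width=4 -> value=10 (bin 1010); offset now 32 = byte 4 bit 0; 0 bits remain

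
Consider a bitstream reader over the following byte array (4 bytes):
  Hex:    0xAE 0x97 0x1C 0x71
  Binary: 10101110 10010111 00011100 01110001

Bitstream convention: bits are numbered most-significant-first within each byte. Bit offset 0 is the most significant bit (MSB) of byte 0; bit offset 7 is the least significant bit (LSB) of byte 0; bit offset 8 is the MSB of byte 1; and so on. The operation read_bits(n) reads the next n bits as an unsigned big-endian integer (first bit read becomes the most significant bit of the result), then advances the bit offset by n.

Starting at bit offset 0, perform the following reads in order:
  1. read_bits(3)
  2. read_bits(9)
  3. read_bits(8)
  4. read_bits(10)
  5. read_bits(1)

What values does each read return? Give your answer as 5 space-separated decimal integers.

Answer: 5 233 113 796 0

Derivation:
Read 1: bits[0:3] width=3 -> value=5 (bin 101); offset now 3 = byte 0 bit 3; 29 bits remain
Read 2: bits[3:12] width=9 -> value=233 (bin 011101001); offset now 12 = byte 1 bit 4; 20 bits remain
Read 3: bits[12:20] width=8 -> value=113 (bin 01110001); offset now 20 = byte 2 bit 4; 12 bits remain
Read 4: bits[20:30] width=10 -> value=796 (bin 1100011100); offset now 30 = byte 3 bit 6; 2 bits remain
Read 5: bits[30:31] width=1 -> value=0 (bin 0); offset now 31 = byte 3 bit 7; 1 bits remain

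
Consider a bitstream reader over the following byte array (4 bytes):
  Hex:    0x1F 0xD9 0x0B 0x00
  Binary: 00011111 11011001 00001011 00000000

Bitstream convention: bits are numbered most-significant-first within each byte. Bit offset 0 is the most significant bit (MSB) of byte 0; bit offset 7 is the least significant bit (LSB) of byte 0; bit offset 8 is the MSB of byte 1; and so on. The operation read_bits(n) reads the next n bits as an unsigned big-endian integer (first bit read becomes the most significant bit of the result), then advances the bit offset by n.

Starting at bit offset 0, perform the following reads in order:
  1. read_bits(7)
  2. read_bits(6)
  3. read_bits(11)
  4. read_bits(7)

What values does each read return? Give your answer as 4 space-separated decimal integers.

Answer: 15 59 267 0

Derivation:
Read 1: bits[0:7] width=7 -> value=15 (bin 0001111); offset now 7 = byte 0 bit 7; 25 bits remain
Read 2: bits[7:13] width=6 -> value=59 (bin 111011); offset now 13 = byte 1 bit 5; 19 bits remain
Read 3: bits[13:24] width=11 -> value=267 (bin 00100001011); offset now 24 = byte 3 bit 0; 8 bits remain
Read 4: bits[24:31] width=7 -> value=0 (bin 0000000); offset now 31 = byte 3 bit 7; 1 bits remain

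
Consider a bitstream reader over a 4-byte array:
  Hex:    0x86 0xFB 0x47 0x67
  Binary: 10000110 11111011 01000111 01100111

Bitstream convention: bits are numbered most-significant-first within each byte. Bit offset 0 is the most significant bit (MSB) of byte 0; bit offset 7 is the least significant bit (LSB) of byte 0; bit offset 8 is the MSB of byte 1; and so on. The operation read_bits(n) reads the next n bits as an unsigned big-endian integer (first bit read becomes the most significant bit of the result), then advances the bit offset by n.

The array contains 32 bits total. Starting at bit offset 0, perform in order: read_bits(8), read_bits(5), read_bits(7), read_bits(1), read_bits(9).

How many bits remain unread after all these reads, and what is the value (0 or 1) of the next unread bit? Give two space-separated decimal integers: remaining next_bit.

Answer: 2 1

Derivation:
Read 1: bits[0:8] width=8 -> value=134 (bin 10000110); offset now 8 = byte 1 bit 0; 24 bits remain
Read 2: bits[8:13] width=5 -> value=31 (bin 11111); offset now 13 = byte 1 bit 5; 19 bits remain
Read 3: bits[13:20] width=7 -> value=52 (bin 0110100); offset now 20 = byte 2 bit 4; 12 bits remain
Read 4: bits[20:21] width=1 -> value=0 (bin 0); offset now 21 = byte 2 bit 5; 11 bits remain
Read 5: bits[21:30] width=9 -> value=473 (bin 111011001); offset now 30 = byte 3 bit 6; 2 bits remain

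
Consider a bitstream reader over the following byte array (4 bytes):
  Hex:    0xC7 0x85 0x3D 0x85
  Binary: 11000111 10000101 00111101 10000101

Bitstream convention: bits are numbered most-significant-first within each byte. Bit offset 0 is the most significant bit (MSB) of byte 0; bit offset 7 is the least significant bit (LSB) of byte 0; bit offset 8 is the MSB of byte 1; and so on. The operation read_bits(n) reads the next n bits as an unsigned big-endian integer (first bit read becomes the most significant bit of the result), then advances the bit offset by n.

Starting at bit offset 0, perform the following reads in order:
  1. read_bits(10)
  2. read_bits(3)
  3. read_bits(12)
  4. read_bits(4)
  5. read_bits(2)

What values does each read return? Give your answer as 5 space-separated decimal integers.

Read 1: bits[0:10] width=10 -> value=798 (bin 1100011110); offset now 10 = byte 1 bit 2; 22 bits remain
Read 2: bits[10:13] width=3 -> value=0 (bin 000); offset now 13 = byte 1 bit 5; 19 bits remain
Read 3: bits[13:25] width=12 -> value=2683 (bin 101001111011); offset now 25 = byte 3 bit 1; 7 bits remain
Read 4: bits[25:29] width=4 -> value=0 (bin 0000); offset now 29 = byte 3 bit 5; 3 bits remain
Read 5: bits[29:31] width=2 -> value=2 (bin 10); offset now 31 = byte 3 bit 7; 1 bits remain

Answer: 798 0 2683 0 2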